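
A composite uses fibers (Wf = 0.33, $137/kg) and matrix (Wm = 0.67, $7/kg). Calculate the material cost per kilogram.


Cost = cost_f*Wf + cost_m*Wm = 137*0.33 + 7*0.67 = $49.9/kg

$49.9/kg


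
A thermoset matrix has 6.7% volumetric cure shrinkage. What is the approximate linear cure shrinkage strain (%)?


Linear shrinkage ≈ vol_shrink/3 = 6.7/3 = 2.233%

2.233%


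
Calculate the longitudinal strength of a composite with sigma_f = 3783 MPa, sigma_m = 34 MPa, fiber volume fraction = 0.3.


sigma_1 = sigma_f*Vf + sigma_m*(1-Vf) = 3783*0.3 + 34*0.7 = 1158.7 MPa

1158.7 MPa


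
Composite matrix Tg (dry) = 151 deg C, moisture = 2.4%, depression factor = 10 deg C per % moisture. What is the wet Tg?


Tg_wet = Tg_dry - k*moisture = 151 - 10*2.4 = 127.0 deg C

127.0 deg C


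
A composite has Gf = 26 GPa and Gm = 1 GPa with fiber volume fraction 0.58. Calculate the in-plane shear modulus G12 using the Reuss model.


1/G12 = Vf/Gf + (1-Vf)/Gm = 0.58/26 + 0.42/1
G12 = 2.26 GPa

2.26 GPa


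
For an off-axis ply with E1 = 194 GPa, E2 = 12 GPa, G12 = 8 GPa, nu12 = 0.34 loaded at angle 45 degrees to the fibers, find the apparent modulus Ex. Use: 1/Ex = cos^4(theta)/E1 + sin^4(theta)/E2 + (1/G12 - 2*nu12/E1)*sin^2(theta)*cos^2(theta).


cos^4(45) = 0.25, sin^4(45) = 0.25, sin^2(45)*cos^2(45) = 0.25
1/G12 - 2*nu12/E1 = 1/8 - 2*0.34/194 = 0.121495 GPa^-1
1/Ex = 0.25/194 + 0.25/12 + 0.121495*0.25 = 0.0524957 GPa^-1
Ex = 19.05 GPa

19.05 GPa


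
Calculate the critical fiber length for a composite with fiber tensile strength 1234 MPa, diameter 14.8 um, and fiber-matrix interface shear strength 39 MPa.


Lc = sigma_f * d / (2 * tau_i) = 1234 * 14.8 / (2 * 39) = 234.1 um

234.1 um


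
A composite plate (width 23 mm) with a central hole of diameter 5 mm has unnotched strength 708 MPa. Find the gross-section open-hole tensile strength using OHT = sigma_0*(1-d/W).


OHT = sigma_0*(1-d/W) = 708*(1-5/23) = 554.1 MPa

554.1 MPa


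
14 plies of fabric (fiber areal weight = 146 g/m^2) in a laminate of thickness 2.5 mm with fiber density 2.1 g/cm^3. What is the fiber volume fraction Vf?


Vf = n * FAW / (rho_f * h * 1000) = 14 * 146 / (2.1 * 2.5 * 1000) = 0.3893

0.3893


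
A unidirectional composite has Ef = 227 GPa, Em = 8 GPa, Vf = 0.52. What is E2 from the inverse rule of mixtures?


1/E2 = Vf/Ef + (1-Vf)/Em = 0.52/227 + 0.48/8
E2 = 16.05 GPa

16.05 GPa


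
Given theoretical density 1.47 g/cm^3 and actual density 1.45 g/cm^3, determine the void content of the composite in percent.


Void% = (rho_theo - rho_actual)/rho_theo * 100 = (1.47 - 1.45)/1.47 * 100 = 1.36%

1.36%


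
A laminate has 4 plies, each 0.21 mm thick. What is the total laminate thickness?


h = n * t_ply = 4 * 0.21 = 0.84 mm

0.84 mm


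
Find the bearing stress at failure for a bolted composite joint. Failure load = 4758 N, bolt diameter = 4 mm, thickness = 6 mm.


sigma_br = F/(d*h) = 4758/(4*6) = 198.3 MPa

198.3 MPa


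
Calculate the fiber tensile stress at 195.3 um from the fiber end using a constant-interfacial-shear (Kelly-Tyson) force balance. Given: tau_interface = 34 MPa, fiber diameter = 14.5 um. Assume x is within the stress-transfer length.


Force balance: sigma_f * (pi*d^2/4) = tau * (pi*d) * x  ->  sigma_f = 4 * tau * x / d
sigma_f = 4 * 34 * 195.3 / 14.5 = 1831.8 MPa

1831.8 MPa


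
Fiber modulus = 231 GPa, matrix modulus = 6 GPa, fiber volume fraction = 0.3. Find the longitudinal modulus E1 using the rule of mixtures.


E1 = Ef*Vf + Em*(1-Vf) = 231*0.3 + 6*0.7 = 73.5 GPa

73.5 GPa


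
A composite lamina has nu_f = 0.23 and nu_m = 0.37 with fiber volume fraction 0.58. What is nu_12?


nu_12 = nu_f*Vf + nu_m*(1-Vf) = 0.23*0.58 + 0.37*0.42 = 0.2888

0.2888


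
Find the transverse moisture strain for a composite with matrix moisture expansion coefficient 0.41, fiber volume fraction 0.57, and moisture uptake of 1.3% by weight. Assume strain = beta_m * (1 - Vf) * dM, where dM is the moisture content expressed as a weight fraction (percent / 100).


dM = 1.3/100 = 0.013
strain = beta_m * (1-Vf) * dM = 0.41 * 0.43 * 0.013 = 0.0022919

0.0022919


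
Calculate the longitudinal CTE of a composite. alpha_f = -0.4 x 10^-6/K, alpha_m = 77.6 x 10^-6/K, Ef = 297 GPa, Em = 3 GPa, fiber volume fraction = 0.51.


E1 = Ef*Vf + Em*(1-Vf) = 152.94
alpha_1 = (alpha_f*Ef*Vf + alpha_m*Em*(1-Vf))/E1 = 0.35 x 10^-6/K

0.35 x 10^-6/K


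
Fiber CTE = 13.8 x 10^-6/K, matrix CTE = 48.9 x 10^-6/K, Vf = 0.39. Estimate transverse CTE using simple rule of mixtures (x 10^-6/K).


alpha_2 = alpha_f*Vf + alpha_m*(1-Vf) = 13.8*0.39 + 48.9*0.61 = 35.2 x 10^-6/K

35.2 x 10^-6/K


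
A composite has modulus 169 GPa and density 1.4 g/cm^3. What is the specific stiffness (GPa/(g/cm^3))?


Specific stiffness = E/rho = 169/1.4 = 120.7 GPa/(g/cm^3)

120.7 GPa/(g/cm^3)


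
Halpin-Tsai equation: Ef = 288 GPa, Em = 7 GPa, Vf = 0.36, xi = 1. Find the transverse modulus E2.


eta = (Ef/Em - 1)/(Ef/Em + xi) = (41.1429 - 1)/(41.1429 + 1) = 0.9525
E2 = Em*(1+xi*eta*Vf)/(1-eta*Vf) = 14.31 GPa

14.31 GPa


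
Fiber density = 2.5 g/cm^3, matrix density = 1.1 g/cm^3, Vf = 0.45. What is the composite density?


rho_c = rho_f*Vf + rho_m*(1-Vf) = 2.5*0.45 + 1.1*0.55 = 1.73 g/cm^3

1.73 g/cm^3


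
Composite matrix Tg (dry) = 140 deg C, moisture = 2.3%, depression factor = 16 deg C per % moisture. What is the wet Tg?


Tg_wet = Tg_dry - k*moisture = 140 - 16*2.3 = 103.2 deg C

103.2 deg C


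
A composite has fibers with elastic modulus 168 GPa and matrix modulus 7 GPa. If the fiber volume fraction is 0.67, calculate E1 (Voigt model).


E1 = Ef*Vf + Em*(1-Vf) = 168*0.67 + 7*0.33 = 114.87 GPa

114.87 GPa


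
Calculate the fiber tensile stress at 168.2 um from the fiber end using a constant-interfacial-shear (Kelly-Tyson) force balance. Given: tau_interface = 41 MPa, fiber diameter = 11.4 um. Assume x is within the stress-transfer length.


Force balance: sigma_f * (pi*d^2/4) = tau * (pi*d) * x  ->  sigma_f = 4 * tau * x / d
sigma_f = 4 * 41 * 168.2 / 11.4 = 2419.7 MPa

2419.7 MPa


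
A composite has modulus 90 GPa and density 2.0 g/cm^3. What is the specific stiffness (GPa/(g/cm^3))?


Specific stiffness = E/rho = 90/2.0 = 45.0 GPa/(g/cm^3)

45.0 GPa/(g/cm^3)


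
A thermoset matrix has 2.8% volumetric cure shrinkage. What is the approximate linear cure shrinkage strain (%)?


Linear shrinkage ≈ vol_shrink/3 = 2.8/3 = 0.933%

0.933%


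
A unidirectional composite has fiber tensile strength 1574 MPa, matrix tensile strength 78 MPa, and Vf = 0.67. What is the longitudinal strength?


sigma_1 = sigma_f*Vf + sigma_m*(1-Vf) = 1574*0.67 + 78*0.33 = 1080.3 MPa

1080.3 MPa


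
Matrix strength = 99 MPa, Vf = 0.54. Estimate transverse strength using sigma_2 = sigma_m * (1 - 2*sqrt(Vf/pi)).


factor = 1 - 2*sqrt(0.54/pi) = 0.1708
sigma_2 = 99 * 0.1708 = 16.91 MPa

16.91 MPa


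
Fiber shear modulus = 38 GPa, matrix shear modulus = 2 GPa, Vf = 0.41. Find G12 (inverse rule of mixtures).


1/G12 = Vf/Gf + (1-Vf)/Gm = 0.41/38 + 0.59/2
G12 = 3.27 GPa

3.27 GPa


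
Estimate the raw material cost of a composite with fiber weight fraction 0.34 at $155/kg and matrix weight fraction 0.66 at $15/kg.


Cost = cost_f*Wf + cost_m*Wm = 155*0.34 + 15*0.66 = $62.6/kg

$62.6/kg


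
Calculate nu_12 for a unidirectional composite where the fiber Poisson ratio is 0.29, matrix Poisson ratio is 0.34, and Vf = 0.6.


nu_12 = nu_f*Vf + nu_m*(1-Vf) = 0.29*0.6 + 0.34*0.4 = 0.31

0.31


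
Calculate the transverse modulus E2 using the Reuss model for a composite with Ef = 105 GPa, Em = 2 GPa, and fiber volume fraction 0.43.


1/E2 = Vf/Ef + (1-Vf)/Em = 0.43/105 + 0.57/2
E2 = 3.46 GPa

3.46 GPa


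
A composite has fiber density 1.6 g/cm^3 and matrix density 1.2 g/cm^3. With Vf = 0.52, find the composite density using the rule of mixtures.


rho_c = rho_f*Vf + rho_m*(1-Vf) = 1.6*0.52 + 1.2*0.48 = 1.408 g/cm^3

1.408 g/cm^3


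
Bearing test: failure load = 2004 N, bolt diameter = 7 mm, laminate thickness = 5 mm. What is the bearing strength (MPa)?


sigma_br = F/(d*h) = 2004/(7*5) = 57.3 MPa

57.3 MPa


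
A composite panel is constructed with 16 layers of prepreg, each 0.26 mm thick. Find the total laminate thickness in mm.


h = n * t_ply = 16 * 0.26 = 4.16 mm

4.16 mm


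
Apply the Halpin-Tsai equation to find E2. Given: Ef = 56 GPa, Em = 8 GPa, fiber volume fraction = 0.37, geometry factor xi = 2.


eta = (Ef/Em - 1)/(Ef/Em + xi) = (7.0 - 1)/(7.0 + 2) = 0.6667
E2 = Em*(1+xi*eta*Vf)/(1-eta*Vf) = 15.86 GPa

15.86 GPa


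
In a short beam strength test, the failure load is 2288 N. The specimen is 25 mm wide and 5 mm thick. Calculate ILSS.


ILSS = 3F/(4bh) = 3*2288/(4*25*5) = 13.73 MPa

13.73 MPa


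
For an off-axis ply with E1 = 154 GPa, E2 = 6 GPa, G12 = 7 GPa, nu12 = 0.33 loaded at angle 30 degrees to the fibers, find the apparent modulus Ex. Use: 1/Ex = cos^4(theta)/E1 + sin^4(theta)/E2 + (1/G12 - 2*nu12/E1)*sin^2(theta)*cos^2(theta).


cos^4(30) = 0.5625, sin^4(30) = 0.0625, sin^2(30)*cos^2(30) = 0.1875
1/G12 - 2*nu12/E1 = 1/7 - 2*0.33/154 = 0.138571 GPa^-1
1/Ex = 0.5625/154 + 0.0625/6 + 0.138571*0.1875 = 0.0400514 GPa^-1
Ex = 24.97 GPa

24.97 GPa


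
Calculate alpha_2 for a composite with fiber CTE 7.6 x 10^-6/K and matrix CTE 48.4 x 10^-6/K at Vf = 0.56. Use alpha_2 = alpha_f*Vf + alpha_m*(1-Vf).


alpha_2 = alpha_f*Vf + alpha_m*(1-Vf) = 7.6*0.56 + 48.4*0.44 = 25.6 x 10^-6/K

25.6 x 10^-6/K


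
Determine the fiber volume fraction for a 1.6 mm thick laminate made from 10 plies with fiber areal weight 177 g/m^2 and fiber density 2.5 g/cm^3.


Vf = n * FAW / (rho_f * h * 1000) = 10 * 177 / (2.5 * 1.6 * 1000) = 0.4425

0.4425


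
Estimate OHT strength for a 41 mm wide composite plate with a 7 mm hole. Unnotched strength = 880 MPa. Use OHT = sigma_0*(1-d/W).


OHT = sigma_0*(1-d/W) = 880*(1-7/41) = 729.8 MPa

729.8 MPa


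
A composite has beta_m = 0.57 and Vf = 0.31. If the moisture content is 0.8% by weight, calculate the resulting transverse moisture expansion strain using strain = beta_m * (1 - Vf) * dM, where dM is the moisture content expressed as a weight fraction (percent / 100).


dM = 0.8/100 = 0.008
strain = beta_m * (1-Vf) * dM = 0.57 * 0.69 * 0.008 = 0.0031464

0.0031464


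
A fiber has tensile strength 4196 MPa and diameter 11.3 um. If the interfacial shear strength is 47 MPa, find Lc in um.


Lc = sigma_f * d / (2 * tau_i) = 4196 * 11.3 / (2 * 47) = 504.4 um

504.4 um


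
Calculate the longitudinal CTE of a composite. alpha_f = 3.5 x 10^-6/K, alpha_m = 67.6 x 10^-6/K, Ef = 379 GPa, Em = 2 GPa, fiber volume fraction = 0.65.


E1 = Ef*Vf + Em*(1-Vf) = 247.05
alpha_1 = (alpha_f*Ef*Vf + alpha_m*Em*(1-Vf))/E1 = 3.68 x 10^-6/K

3.68 x 10^-6/K


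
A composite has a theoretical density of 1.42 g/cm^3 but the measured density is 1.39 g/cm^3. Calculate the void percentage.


Void% = (rho_theo - rho_actual)/rho_theo * 100 = (1.42 - 1.39)/1.42 * 100 = 2.11%

2.11%


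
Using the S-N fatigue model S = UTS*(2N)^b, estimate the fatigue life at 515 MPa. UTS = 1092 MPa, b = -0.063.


N = 0.5 * (S/UTS)^(1/b) = 0.5 * (515/1092)^(1/-0.063) = 75886.9289 cycles

75886.9289 cycles


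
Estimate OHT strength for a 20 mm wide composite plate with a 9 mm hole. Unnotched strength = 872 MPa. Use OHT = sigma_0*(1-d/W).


OHT = sigma_0*(1-d/W) = 872*(1-9/20) = 479.6 MPa

479.6 MPa


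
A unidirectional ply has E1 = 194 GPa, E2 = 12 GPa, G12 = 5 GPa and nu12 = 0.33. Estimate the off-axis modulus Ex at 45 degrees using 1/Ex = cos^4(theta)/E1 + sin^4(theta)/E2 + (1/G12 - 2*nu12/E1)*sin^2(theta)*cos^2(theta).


cos^4(45) = 0.25, sin^4(45) = 0.25, sin^2(45)*cos^2(45) = 0.25
1/G12 - 2*nu12/E1 = 1/5 - 2*0.33/194 = 0.196598 GPa^-1
1/Ex = 0.25/194 + 0.25/12 + 0.196598*0.25 = 0.0712715 GPa^-1
Ex = 14.03 GPa

14.03 GPa


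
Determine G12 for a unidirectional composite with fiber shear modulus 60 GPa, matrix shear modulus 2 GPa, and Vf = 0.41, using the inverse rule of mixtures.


1/G12 = Vf/Gf + (1-Vf)/Gm = 0.41/60 + 0.59/2
G12 = 3.31 GPa

3.31 GPa


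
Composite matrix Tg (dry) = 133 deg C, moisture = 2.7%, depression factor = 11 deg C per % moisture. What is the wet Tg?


Tg_wet = Tg_dry - k*moisture = 133 - 11*2.7 = 103.3 deg C

103.3 deg C


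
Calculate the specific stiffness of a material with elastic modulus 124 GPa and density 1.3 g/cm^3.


Specific stiffness = E/rho = 124/1.3 = 95.4 GPa/(g/cm^3)

95.4 GPa/(g/cm^3)


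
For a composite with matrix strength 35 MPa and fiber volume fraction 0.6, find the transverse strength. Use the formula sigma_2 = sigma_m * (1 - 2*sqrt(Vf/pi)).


factor = 1 - 2*sqrt(0.6/pi) = 0.126
sigma_2 = 35 * 0.126 = 4.41 MPa

4.41 MPa


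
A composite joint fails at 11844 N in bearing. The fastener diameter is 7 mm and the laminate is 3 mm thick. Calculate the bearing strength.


sigma_br = F/(d*h) = 11844/(7*3) = 564.0 MPa

564.0 MPa


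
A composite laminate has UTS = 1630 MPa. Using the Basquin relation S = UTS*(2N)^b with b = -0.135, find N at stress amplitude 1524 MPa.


N = 0.5 * (S/UTS)^(1/b) = 0.5 * (1524/1630)^(1/-0.135) = 0.8228 cycles

0.8228 cycles


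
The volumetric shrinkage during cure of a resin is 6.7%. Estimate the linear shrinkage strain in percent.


Linear shrinkage ≈ vol_shrink/3 = 6.7/3 = 2.233%

2.233%


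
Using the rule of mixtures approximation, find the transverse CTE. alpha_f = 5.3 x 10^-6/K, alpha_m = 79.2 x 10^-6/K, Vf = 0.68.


alpha_2 = alpha_f*Vf + alpha_m*(1-Vf) = 5.3*0.68 + 79.2*0.32 = 28.9 x 10^-6/K

28.9 x 10^-6/K


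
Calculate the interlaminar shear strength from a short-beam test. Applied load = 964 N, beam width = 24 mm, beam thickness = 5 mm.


ILSS = 3F/(4bh) = 3*964/(4*24*5) = 6.03 MPa

6.03 MPa


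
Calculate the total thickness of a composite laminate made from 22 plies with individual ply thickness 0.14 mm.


h = n * t_ply = 22 * 0.14 = 3.08 mm

3.08 mm


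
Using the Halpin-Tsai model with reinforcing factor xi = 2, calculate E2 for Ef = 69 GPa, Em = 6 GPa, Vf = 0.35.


eta = (Ef/Em - 1)/(Ef/Em + xi) = (11.5 - 1)/(11.5 + 2) = 0.7778
E2 = Em*(1+xi*eta*Vf)/(1-eta*Vf) = 12.73 GPa

12.73 GPa


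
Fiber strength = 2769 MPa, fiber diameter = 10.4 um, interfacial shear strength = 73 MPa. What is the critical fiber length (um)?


Lc = sigma_f * d / (2 * tau_i) = 2769 * 10.4 / (2 * 73) = 197.2 um

197.2 um


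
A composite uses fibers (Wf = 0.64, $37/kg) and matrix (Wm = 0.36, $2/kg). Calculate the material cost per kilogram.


Cost = cost_f*Wf + cost_m*Wm = 37*0.64 + 2*0.36 = $24.4/kg

$24.4/kg


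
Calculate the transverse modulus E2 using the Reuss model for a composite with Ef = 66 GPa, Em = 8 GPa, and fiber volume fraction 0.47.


1/E2 = Vf/Ef + (1-Vf)/Em = 0.47/66 + 0.53/8
E2 = 13.63 GPa

13.63 GPa


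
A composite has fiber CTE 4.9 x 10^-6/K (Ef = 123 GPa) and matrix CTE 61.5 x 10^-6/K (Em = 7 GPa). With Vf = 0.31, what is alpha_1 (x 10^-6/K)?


E1 = Ef*Vf + Em*(1-Vf) = 42.96
alpha_1 = (alpha_f*Ef*Vf + alpha_m*Em*(1-Vf))/E1 = 11.26 x 10^-6/K

11.26 x 10^-6/K


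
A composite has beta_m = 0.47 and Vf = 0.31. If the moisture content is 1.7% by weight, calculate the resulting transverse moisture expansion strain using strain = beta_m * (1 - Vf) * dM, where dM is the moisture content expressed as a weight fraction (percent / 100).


dM = 1.7/100 = 0.017
strain = beta_m * (1-Vf) * dM = 0.47 * 0.69 * 0.017 = 0.0055131

0.0055131


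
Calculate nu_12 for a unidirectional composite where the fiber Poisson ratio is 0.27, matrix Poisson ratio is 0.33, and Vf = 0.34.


nu_12 = nu_f*Vf + nu_m*(1-Vf) = 0.27*0.34 + 0.33*0.66 = 0.3096

0.3096


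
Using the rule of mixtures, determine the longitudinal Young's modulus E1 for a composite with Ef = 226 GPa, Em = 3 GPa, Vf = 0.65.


E1 = Ef*Vf + Em*(1-Vf) = 226*0.65 + 3*0.35 = 147.95 GPa

147.95 GPa


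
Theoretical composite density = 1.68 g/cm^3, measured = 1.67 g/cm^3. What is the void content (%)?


Void% = (rho_theo - rho_actual)/rho_theo * 100 = (1.68 - 1.67)/1.68 * 100 = 0.6%

0.6%


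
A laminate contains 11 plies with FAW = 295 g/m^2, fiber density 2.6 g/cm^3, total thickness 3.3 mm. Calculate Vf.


Vf = n * FAW / (rho_f * h * 1000) = 11 * 295 / (2.6 * 3.3 * 1000) = 0.3782

0.3782


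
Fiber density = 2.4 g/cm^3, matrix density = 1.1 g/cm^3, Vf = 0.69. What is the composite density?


rho_c = rho_f*Vf + rho_m*(1-Vf) = 2.4*0.69 + 1.1*0.31 = 1.997 g/cm^3

1.997 g/cm^3


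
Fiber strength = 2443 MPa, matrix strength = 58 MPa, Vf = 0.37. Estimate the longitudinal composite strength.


sigma_1 = sigma_f*Vf + sigma_m*(1-Vf) = 2443*0.37 + 58*0.63 = 940.5 MPa

940.5 MPa


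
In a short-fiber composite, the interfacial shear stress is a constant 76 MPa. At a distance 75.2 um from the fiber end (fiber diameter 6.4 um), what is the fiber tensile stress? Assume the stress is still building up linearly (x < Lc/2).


Force balance: sigma_f * (pi*d^2/4) = tau * (pi*d) * x  ->  sigma_f = 4 * tau * x / d
sigma_f = 4 * 76 * 75.2 / 6.4 = 3572.0 MPa

3572.0 MPa


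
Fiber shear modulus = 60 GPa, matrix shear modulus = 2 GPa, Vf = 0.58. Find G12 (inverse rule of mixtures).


1/G12 = Vf/Gf + (1-Vf)/Gm = 0.58/60 + 0.42/2
G12 = 4.55 GPa

4.55 GPa


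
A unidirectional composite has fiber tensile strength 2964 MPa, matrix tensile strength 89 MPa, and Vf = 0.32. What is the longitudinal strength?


sigma_1 = sigma_f*Vf + sigma_m*(1-Vf) = 2964*0.32 + 89*0.68 = 1009.0 MPa

1009.0 MPa


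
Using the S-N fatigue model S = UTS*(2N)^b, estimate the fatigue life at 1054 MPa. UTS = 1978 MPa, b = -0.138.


N = 0.5 * (S/UTS)^(1/b) = 0.5 * (1054/1978)^(1/-0.138) = 47.8658 cycles

47.8658 cycles


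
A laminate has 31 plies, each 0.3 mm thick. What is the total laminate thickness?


h = n * t_ply = 31 * 0.3 = 9.3 mm

9.3 mm


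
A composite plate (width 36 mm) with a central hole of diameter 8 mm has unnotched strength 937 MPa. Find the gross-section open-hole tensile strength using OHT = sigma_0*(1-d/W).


OHT = sigma_0*(1-d/W) = 937*(1-8/36) = 728.8 MPa

728.8 MPa


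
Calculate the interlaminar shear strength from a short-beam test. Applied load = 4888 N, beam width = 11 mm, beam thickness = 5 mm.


ILSS = 3F/(4bh) = 3*4888/(4*11*5) = 66.65 MPa

66.65 MPa


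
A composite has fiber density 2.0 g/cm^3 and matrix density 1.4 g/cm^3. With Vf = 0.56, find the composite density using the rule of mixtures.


rho_c = rho_f*Vf + rho_m*(1-Vf) = 2.0*0.56 + 1.4*0.44 = 1.736 g/cm^3

1.736 g/cm^3


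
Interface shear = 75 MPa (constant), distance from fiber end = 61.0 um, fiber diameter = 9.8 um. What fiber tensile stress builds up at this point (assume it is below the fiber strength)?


Force balance: sigma_f * (pi*d^2/4) = tau * (pi*d) * x  ->  sigma_f = 4 * tau * x / d
sigma_f = 4 * 75 * 61.0 / 9.8 = 1867.3 MPa

1867.3 MPa


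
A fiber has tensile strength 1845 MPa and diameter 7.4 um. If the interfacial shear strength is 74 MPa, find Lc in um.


Lc = sigma_f * d / (2 * tau_i) = 1845 * 7.4 / (2 * 74) = 92.3 um

92.3 um


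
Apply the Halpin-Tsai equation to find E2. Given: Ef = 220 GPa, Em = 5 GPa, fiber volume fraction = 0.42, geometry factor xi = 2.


eta = (Ef/Em - 1)/(Ef/Em + xi) = (44.0 - 1)/(44.0 + 2) = 0.9348
E2 = Em*(1+xi*eta*Vf)/(1-eta*Vf) = 14.7 GPa

14.7 GPa


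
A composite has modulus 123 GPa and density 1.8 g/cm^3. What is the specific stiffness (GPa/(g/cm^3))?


Specific stiffness = E/rho = 123/1.8 = 68.3 GPa/(g/cm^3)

68.3 GPa/(g/cm^3)


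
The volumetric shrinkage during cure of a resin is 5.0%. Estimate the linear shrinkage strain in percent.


Linear shrinkage ≈ vol_shrink/3 = 5.0/3 = 1.667%

1.667%


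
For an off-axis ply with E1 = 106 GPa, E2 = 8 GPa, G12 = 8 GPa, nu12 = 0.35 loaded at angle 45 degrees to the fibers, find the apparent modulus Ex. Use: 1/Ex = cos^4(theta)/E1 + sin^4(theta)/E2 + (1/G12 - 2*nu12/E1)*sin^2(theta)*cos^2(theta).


cos^4(45) = 0.25, sin^4(45) = 0.25, sin^2(45)*cos^2(45) = 0.25
1/G12 - 2*nu12/E1 = 1/8 - 2*0.35/106 = 0.118396 GPa^-1
1/Ex = 0.25/106 + 0.25/8 + 0.118396*0.25 = 0.0632075 GPa^-1
Ex = 15.82 GPa

15.82 GPa


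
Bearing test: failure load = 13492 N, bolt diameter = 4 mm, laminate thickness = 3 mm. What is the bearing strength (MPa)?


sigma_br = F/(d*h) = 13492/(4*3) = 1124.3 MPa

1124.3 MPa


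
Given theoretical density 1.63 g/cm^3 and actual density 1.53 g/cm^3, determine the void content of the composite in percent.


Void% = (rho_theo - rho_actual)/rho_theo * 100 = (1.63 - 1.53)/1.63 * 100 = 6.13%

6.13%


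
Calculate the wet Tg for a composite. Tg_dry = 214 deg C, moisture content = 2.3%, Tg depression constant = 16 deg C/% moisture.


Tg_wet = Tg_dry - k*moisture = 214 - 16*2.3 = 177.2 deg C

177.2 deg C


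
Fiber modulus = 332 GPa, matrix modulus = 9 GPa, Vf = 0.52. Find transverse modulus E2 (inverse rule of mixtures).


1/E2 = Vf/Ef + (1-Vf)/Em = 0.52/332 + 0.48/9
E2 = 18.22 GPa

18.22 GPa


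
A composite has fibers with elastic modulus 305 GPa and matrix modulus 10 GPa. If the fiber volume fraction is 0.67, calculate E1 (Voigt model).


E1 = Ef*Vf + Em*(1-Vf) = 305*0.67 + 10*0.33 = 207.65 GPa

207.65 GPa


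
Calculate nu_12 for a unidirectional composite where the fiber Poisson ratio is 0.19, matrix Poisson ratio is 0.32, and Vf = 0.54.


nu_12 = nu_f*Vf + nu_m*(1-Vf) = 0.19*0.54 + 0.32*0.46 = 0.2498

0.2498


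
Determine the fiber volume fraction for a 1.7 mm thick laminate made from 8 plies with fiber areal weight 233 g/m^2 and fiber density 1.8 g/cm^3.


Vf = n * FAW / (rho_f * h * 1000) = 8 * 233 / (1.8 * 1.7 * 1000) = 0.6092

0.6092


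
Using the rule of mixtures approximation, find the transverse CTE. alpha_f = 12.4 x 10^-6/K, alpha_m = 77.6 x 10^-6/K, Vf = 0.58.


alpha_2 = alpha_f*Vf + alpha_m*(1-Vf) = 12.4*0.58 + 77.6*0.42 = 39.8 x 10^-6/K

39.8 x 10^-6/K


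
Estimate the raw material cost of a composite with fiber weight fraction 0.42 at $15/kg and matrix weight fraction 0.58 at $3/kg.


Cost = cost_f*Wf + cost_m*Wm = 15*0.42 + 3*0.58 = $8.04/kg

$8.04/kg


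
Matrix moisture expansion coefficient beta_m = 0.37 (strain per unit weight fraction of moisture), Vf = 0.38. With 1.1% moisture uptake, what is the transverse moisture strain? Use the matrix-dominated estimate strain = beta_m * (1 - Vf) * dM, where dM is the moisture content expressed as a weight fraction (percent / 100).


dM = 1.1/100 = 0.011
strain = beta_m * (1-Vf) * dM = 0.37 * 0.62 * 0.011 = 0.0025234

0.0025234


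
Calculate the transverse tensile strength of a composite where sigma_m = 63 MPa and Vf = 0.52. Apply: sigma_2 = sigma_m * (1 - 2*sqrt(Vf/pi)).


factor = 1 - 2*sqrt(0.52/pi) = 0.1863
sigma_2 = 63 * 0.1863 = 11.74 MPa

11.74 MPa


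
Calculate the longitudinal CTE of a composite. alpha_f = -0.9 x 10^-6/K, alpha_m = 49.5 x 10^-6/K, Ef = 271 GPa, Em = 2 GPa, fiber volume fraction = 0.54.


E1 = Ef*Vf + Em*(1-Vf) = 147.26
alpha_1 = (alpha_f*Ef*Vf + alpha_m*Em*(1-Vf))/E1 = -0.59 x 10^-6/K

-0.59 x 10^-6/K


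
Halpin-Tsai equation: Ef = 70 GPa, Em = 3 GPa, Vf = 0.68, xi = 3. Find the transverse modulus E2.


eta = (Ef/Em - 1)/(Ef/Em + xi) = (23.3333 - 1)/(23.3333 + 3) = 0.8481
E2 = Em*(1+xi*eta*Vf)/(1-eta*Vf) = 19.35 GPa

19.35 GPa


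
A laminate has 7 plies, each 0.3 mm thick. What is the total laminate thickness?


h = n * t_ply = 7 * 0.3 = 2.1 mm

2.1 mm


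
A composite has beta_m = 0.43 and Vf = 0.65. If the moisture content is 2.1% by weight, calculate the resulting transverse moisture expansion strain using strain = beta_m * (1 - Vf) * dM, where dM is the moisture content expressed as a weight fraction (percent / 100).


dM = 2.1/100 = 0.021
strain = beta_m * (1-Vf) * dM = 0.43 * 0.35 * 0.021 = 0.0031605

0.0031605


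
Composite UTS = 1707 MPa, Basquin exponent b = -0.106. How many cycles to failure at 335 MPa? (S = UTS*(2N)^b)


N = 0.5 * (S/UTS)^(1/b) = 0.5 * (335/1707)^(1/-0.106) = 2.3473e+06 cycles

2.3473e+06 cycles


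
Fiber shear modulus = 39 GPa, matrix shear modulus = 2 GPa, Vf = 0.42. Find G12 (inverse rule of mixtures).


1/G12 = Vf/Gf + (1-Vf)/Gm = 0.42/39 + 0.58/2
G12 = 3.32 GPa

3.32 GPa


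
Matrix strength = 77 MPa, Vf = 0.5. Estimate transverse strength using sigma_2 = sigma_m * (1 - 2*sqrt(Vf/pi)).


factor = 1 - 2*sqrt(0.5/pi) = 0.2021
sigma_2 = 77 * 0.2021 = 15.56 MPa

15.56 MPa


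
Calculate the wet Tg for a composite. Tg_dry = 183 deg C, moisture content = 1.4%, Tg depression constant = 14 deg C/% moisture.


Tg_wet = Tg_dry - k*moisture = 183 - 14*1.4 = 163.4 deg C

163.4 deg C


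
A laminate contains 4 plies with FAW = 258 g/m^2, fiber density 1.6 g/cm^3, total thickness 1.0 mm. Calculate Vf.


Vf = n * FAW / (rho_f * h * 1000) = 4 * 258 / (1.6 * 1.0 * 1000) = 0.645

0.645


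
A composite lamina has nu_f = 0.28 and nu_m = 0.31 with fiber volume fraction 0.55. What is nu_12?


nu_12 = nu_f*Vf + nu_m*(1-Vf) = 0.28*0.55 + 0.31*0.45 = 0.2935

0.2935


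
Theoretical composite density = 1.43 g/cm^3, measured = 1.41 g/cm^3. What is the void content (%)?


Void% = (rho_theo - rho_actual)/rho_theo * 100 = (1.43 - 1.41)/1.43 * 100 = 1.4%

1.4%


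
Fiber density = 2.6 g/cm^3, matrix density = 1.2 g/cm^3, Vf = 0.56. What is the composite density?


rho_c = rho_f*Vf + rho_m*(1-Vf) = 2.6*0.56 + 1.2*0.44 = 1.984 g/cm^3

1.984 g/cm^3


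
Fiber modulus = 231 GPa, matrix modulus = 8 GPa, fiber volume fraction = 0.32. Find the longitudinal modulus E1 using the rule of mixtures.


E1 = Ef*Vf + Em*(1-Vf) = 231*0.32 + 8*0.68 = 79.36 GPa

79.36 GPa


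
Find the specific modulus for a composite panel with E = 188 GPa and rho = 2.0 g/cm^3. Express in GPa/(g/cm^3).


Specific stiffness = E/rho = 188/2.0 = 94.0 GPa/(g/cm^3)

94.0 GPa/(g/cm^3)


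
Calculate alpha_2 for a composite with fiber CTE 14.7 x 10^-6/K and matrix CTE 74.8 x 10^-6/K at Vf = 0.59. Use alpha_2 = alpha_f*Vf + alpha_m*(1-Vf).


alpha_2 = alpha_f*Vf + alpha_m*(1-Vf) = 14.7*0.59 + 74.8*0.41 = 39.3 x 10^-6/K

39.3 x 10^-6/K


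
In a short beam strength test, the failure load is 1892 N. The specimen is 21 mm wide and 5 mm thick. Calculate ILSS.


ILSS = 3F/(4bh) = 3*1892/(4*21*5) = 13.51 MPa

13.51 MPa


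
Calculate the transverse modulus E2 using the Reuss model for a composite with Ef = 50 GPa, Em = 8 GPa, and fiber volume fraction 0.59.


1/E2 = Vf/Ef + (1-Vf)/Em = 0.59/50 + 0.41/8
E2 = 15.86 GPa

15.86 GPa


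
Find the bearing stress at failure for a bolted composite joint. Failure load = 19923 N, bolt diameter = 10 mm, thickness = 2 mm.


sigma_br = F/(d*h) = 19923/(10*2) = 996.2 MPa

996.2 MPa


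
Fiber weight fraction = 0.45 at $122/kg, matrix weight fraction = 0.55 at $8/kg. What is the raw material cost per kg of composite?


Cost = cost_f*Wf + cost_m*Wm = 122*0.45 + 8*0.55 = $59.3/kg

$59.3/kg


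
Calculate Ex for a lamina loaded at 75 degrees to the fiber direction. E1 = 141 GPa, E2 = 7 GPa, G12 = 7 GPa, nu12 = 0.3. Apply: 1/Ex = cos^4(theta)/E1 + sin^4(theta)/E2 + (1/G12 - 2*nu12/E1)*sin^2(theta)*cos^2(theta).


cos^4(75) = 0.004487, sin^4(75) = 0.870513, sin^2(75)*cos^2(75) = 0.0625
1/G12 - 2*nu12/E1 = 1/7 - 2*0.3/141 = 0.138602 GPa^-1
1/Ex = 0.004487/141 + 0.870513/7 + 0.138602*0.0625 = 0.1330534 GPa^-1
Ex = 7.52 GPa

7.52 GPa


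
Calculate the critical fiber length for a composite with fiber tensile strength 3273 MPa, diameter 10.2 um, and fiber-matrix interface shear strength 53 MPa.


Lc = sigma_f * d / (2 * tau_i) = 3273 * 10.2 / (2 * 53) = 314.9 um

314.9 um


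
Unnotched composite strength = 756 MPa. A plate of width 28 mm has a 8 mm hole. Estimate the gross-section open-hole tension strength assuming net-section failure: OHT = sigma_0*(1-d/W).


OHT = sigma_0*(1-d/W) = 756*(1-8/28) = 540.0 MPa

540.0 MPa


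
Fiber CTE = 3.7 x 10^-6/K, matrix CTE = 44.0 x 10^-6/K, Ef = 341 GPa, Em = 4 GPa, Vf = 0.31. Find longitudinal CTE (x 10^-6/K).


E1 = Ef*Vf + Em*(1-Vf) = 108.47
alpha_1 = (alpha_f*Ef*Vf + alpha_m*Em*(1-Vf))/E1 = 4.73 x 10^-6/K

4.73 x 10^-6/K


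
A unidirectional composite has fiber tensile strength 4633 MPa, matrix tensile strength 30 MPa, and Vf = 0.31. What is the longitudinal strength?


sigma_1 = sigma_f*Vf + sigma_m*(1-Vf) = 4633*0.31 + 30*0.69 = 1456.9 MPa

1456.9 MPa


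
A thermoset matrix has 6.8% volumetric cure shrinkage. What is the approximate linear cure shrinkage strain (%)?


Linear shrinkage ≈ vol_shrink/3 = 6.8/3 = 2.267%

2.267%


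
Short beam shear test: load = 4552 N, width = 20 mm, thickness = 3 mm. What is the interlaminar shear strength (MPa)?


ILSS = 3F/(4bh) = 3*4552/(4*20*3) = 56.9 MPa

56.9 MPa


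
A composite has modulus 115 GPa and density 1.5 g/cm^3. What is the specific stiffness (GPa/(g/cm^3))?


Specific stiffness = E/rho = 115/1.5 = 76.7 GPa/(g/cm^3)

76.7 GPa/(g/cm^3)


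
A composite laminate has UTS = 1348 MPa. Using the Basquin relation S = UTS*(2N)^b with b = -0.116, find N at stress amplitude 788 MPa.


N = 0.5 * (S/UTS)^(1/b) = 0.5 * (788/1348)^(1/-0.116) = 51.1684 cycles

51.1684 cycles


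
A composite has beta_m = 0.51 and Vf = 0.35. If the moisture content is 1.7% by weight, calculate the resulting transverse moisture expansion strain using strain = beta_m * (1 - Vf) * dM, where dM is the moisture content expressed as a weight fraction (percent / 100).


dM = 1.7/100 = 0.017
strain = beta_m * (1-Vf) * dM = 0.51 * 0.65 * 0.017 = 0.0056355

0.0056355


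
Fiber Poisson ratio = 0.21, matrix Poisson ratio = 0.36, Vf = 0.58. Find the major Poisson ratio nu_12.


nu_12 = nu_f*Vf + nu_m*(1-Vf) = 0.21*0.58 + 0.36*0.42 = 0.273

0.273


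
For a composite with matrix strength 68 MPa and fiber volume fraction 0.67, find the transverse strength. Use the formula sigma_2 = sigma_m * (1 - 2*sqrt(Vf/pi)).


factor = 1 - 2*sqrt(0.67/pi) = 0.0764
sigma_2 = 68 * 0.0764 = 5.19 MPa

5.19 MPa


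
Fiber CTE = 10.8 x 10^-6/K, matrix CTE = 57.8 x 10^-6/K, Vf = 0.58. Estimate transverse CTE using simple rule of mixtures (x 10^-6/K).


alpha_2 = alpha_f*Vf + alpha_m*(1-Vf) = 10.8*0.58 + 57.8*0.42 = 30.5 x 10^-6/K

30.5 x 10^-6/K


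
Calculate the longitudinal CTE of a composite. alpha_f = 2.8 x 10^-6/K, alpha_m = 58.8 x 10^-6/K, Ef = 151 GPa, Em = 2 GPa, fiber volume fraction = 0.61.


E1 = Ef*Vf + Em*(1-Vf) = 92.89
alpha_1 = (alpha_f*Ef*Vf + alpha_m*Em*(1-Vf))/E1 = 3.27 x 10^-6/K

3.27 x 10^-6/K


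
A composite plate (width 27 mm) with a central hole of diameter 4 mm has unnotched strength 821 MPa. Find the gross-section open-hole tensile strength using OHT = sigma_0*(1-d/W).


OHT = sigma_0*(1-d/W) = 821*(1-4/27) = 699.4 MPa

699.4 MPa


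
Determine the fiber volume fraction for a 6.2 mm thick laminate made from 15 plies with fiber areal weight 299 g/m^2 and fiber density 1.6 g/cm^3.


Vf = n * FAW / (rho_f * h * 1000) = 15 * 299 / (1.6 * 6.2 * 1000) = 0.4521

0.4521


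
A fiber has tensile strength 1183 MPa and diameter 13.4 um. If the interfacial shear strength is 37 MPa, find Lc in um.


Lc = sigma_f * d / (2 * tau_i) = 1183 * 13.4 / (2 * 37) = 214.2 um

214.2 um


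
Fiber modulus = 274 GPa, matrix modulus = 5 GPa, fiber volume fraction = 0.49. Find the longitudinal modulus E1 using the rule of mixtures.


E1 = Ef*Vf + Em*(1-Vf) = 274*0.49 + 5*0.51 = 136.81 GPa

136.81 GPa


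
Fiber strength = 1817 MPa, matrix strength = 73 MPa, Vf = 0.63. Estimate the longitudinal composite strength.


sigma_1 = sigma_f*Vf + sigma_m*(1-Vf) = 1817*0.63 + 73*0.37 = 1171.7 MPa

1171.7 MPa


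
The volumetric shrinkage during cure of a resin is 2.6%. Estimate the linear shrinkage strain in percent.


Linear shrinkage ≈ vol_shrink/3 = 2.6/3 = 0.867%

0.867%


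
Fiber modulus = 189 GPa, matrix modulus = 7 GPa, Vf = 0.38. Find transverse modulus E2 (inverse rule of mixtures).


1/E2 = Vf/Ef + (1-Vf)/Em = 0.38/189 + 0.62/7
E2 = 11.04 GPa

11.04 GPa


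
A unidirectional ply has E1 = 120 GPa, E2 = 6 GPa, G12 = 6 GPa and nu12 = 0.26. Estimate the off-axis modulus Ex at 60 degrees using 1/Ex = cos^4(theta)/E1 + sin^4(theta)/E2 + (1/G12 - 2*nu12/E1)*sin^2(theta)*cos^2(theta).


cos^4(60) = 0.0625, sin^4(60) = 0.5625, sin^2(60)*cos^2(60) = 0.1875
1/G12 - 2*nu12/E1 = 1/6 - 2*0.26/120 = 0.162333 GPa^-1
1/Ex = 0.0625/120 + 0.5625/6 + 0.162333*0.1875 = 0.1247083 GPa^-1
Ex = 8.02 GPa

8.02 GPa


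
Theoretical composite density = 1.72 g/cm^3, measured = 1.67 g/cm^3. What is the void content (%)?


Void% = (rho_theo - rho_actual)/rho_theo * 100 = (1.72 - 1.67)/1.72 * 100 = 2.91%

2.91%


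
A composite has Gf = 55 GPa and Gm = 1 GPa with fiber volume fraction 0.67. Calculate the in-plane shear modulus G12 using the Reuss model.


1/G12 = Vf/Gf + (1-Vf)/Gm = 0.67/55 + 0.33/1
G12 = 2.92 GPa

2.92 GPa


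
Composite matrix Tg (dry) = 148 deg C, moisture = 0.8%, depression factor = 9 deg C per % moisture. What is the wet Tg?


Tg_wet = Tg_dry - k*moisture = 148 - 9*0.8 = 140.8 deg C

140.8 deg C


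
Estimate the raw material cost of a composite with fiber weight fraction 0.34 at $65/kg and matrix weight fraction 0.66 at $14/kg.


Cost = cost_f*Wf + cost_m*Wm = 65*0.34 + 14*0.66 = $31.34/kg

$31.34/kg


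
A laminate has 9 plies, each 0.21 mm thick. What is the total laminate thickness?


h = n * t_ply = 9 * 0.21 = 1.89 mm

1.89 mm


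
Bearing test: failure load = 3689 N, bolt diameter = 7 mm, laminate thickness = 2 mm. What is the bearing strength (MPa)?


sigma_br = F/(d*h) = 3689/(7*2) = 263.5 MPa

263.5 MPa


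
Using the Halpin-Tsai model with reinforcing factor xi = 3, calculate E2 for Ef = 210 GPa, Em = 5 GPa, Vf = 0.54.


eta = (Ef/Em - 1)/(Ef/Em + xi) = (42.0 - 1)/(42.0 + 3) = 0.9111
E2 = Em*(1+xi*eta*Vf)/(1-eta*Vf) = 24.37 GPa

24.37 GPa


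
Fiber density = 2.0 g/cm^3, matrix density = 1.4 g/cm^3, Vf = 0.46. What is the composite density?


rho_c = rho_f*Vf + rho_m*(1-Vf) = 2.0*0.46 + 1.4*0.54 = 1.676 g/cm^3

1.676 g/cm^3


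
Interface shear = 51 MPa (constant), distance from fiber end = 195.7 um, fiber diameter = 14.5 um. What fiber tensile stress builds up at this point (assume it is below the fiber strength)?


Force balance: sigma_f * (pi*d^2/4) = tau * (pi*d) * x  ->  sigma_f = 4 * tau * x / d
sigma_f = 4 * 51 * 195.7 / 14.5 = 2753.3 MPa

2753.3 MPa


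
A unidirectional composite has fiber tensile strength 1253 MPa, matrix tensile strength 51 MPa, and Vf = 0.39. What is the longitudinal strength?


sigma_1 = sigma_f*Vf + sigma_m*(1-Vf) = 1253*0.39 + 51*0.61 = 519.8 MPa

519.8 MPa


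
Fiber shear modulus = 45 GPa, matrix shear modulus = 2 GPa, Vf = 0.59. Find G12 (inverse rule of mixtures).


1/G12 = Vf/Gf + (1-Vf)/Gm = 0.59/45 + 0.41/2
G12 = 4.58 GPa

4.58 GPa


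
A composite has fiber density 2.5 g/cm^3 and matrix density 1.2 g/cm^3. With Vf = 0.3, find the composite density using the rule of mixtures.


rho_c = rho_f*Vf + rho_m*(1-Vf) = 2.5*0.3 + 1.2*0.7 = 1.59 g/cm^3

1.59 g/cm^3


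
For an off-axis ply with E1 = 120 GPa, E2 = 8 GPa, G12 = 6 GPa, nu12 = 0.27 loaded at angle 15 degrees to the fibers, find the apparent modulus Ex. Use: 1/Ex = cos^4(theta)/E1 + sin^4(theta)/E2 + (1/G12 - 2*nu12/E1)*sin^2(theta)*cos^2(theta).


cos^4(15) = 0.870513, sin^4(15) = 0.004487, sin^2(15)*cos^2(15) = 0.0625
1/G12 - 2*nu12/E1 = 1/6 - 2*0.27/120 = 0.162167 GPa^-1
1/Ex = 0.870513/120 + 0.004487/8 + 0.162167*0.0625 = 0.0179506 GPa^-1
Ex = 55.71 GPa

55.71 GPa


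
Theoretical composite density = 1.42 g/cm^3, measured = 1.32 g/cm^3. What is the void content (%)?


Void% = (rho_theo - rho_actual)/rho_theo * 100 = (1.42 - 1.32)/1.42 * 100 = 7.04%

7.04%


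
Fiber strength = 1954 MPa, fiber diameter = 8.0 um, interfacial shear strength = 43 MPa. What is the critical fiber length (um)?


Lc = sigma_f * d / (2 * tau_i) = 1954 * 8.0 / (2 * 43) = 181.8 um

181.8 um


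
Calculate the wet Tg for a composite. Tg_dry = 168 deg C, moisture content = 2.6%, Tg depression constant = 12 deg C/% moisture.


Tg_wet = Tg_dry - k*moisture = 168 - 12*2.6 = 136.8 deg C

136.8 deg C


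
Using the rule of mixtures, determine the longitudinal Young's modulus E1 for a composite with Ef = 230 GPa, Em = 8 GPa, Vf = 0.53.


E1 = Ef*Vf + Em*(1-Vf) = 230*0.53 + 8*0.47 = 125.66 GPa

125.66 GPa


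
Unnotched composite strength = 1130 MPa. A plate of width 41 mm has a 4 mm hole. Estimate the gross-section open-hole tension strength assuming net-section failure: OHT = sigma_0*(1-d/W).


OHT = sigma_0*(1-d/W) = 1130*(1-4/41) = 1019.8 MPa

1019.8 MPa


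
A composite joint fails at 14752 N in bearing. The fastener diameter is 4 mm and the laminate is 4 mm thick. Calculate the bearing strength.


sigma_br = F/(d*h) = 14752/(4*4) = 922.0 MPa

922.0 MPa


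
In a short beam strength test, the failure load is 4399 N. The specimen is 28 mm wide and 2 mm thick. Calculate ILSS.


ILSS = 3F/(4bh) = 3*4399/(4*28*2) = 58.92 MPa

58.92 MPa


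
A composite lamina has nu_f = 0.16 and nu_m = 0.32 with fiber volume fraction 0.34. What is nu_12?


nu_12 = nu_f*Vf + nu_m*(1-Vf) = 0.16*0.34 + 0.32*0.66 = 0.2656

0.2656


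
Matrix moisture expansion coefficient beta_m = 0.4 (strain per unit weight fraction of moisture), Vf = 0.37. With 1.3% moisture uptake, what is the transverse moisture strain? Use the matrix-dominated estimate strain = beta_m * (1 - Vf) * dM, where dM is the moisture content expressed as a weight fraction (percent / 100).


dM = 1.3/100 = 0.013
strain = beta_m * (1-Vf) * dM = 0.4 * 0.63 * 0.013 = 0.003276

0.003276


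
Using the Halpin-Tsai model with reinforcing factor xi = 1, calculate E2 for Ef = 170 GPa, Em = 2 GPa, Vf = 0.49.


eta = (Ef/Em - 1)/(Ef/Em + xi) = (85.0 - 1)/(85.0 + 1) = 0.9767
E2 = Em*(1+xi*eta*Vf)/(1-eta*Vf) = 5.67 GPa

5.67 GPa


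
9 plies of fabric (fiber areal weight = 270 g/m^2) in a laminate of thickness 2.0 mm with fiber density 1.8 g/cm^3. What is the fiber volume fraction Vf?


Vf = n * FAW / (rho_f * h * 1000) = 9 * 270 / (1.8 * 2.0 * 1000) = 0.675

0.675


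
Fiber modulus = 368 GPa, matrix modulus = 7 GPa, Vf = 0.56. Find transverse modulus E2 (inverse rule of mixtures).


1/E2 = Vf/Ef + (1-Vf)/Em = 0.56/368 + 0.44/7
E2 = 15.53 GPa

15.53 GPa


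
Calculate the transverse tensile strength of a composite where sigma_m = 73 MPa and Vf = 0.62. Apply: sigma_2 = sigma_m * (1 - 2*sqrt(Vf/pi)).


factor = 1 - 2*sqrt(0.62/pi) = 0.1115
sigma_2 = 73 * 0.1115 = 8.14 MPa

8.14 MPa


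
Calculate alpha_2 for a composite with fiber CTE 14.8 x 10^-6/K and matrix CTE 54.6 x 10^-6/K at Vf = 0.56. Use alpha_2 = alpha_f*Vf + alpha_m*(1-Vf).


alpha_2 = alpha_f*Vf + alpha_m*(1-Vf) = 14.8*0.56 + 54.6*0.44 = 32.3 x 10^-6/K

32.3 x 10^-6/K


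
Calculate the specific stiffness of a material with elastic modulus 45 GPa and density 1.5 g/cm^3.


Specific stiffness = E/rho = 45/1.5 = 30.0 GPa/(g/cm^3)

30.0 GPa/(g/cm^3)


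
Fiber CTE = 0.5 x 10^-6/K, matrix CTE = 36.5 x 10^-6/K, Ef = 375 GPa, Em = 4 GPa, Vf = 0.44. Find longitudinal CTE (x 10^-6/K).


E1 = Ef*Vf + Em*(1-Vf) = 167.24
alpha_1 = (alpha_f*Ef*Vf + alpha_m*Em*(1-Vf))/E1 = 0.98 x 10^-6/K

0.98 x 10^-6/K


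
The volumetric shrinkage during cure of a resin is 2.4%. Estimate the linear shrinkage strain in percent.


Linear shrinkage ≈ vol_shrink/3 = 2.4/3 = 0.8%

0.8%
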